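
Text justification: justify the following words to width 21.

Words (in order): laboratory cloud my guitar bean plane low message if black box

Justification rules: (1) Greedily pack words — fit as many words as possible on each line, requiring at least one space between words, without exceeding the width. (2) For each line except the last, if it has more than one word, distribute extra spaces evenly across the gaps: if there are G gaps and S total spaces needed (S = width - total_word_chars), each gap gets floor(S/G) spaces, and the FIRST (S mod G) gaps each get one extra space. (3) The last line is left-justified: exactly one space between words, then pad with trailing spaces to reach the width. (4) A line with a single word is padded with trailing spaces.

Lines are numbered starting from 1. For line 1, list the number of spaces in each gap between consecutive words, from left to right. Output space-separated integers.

Line 1: ['laboratory', 'cloud', 'my'] (min_width=19, slack=2)
Line 2: ['guitar', 'bean', 'plane', 'low'] (min_width=21, slack=0)
Line 3: ['message', 'if', 'black', 'box'] (min_width=20, slack=1)

Answer: 2 2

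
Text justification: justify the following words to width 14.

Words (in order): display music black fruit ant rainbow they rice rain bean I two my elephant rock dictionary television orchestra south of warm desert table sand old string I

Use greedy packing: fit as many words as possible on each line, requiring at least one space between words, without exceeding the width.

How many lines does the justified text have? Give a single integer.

Line 1: ['display', 'music'] (min_width=13, slack=1)
Line 2: ['black', 'fruit'] (min_width=11, slack=3)
Line 3: ['ant', 'rainbow'] (min_width=11, slack=3)
Line 4: ['they', 'rice', 'rain'] (min_width=14, slack=0)
Line 5: ['bean', 'I', 'two', 'my'] (min_width=13, slack=1)
Line 6: ['elephant', 'rock'] (min_width=13, slack=1)
Line 7: ['dictionary'] (min_width=10, slack=4)
Line 8: ['television'] (min_width=10, slack=4)
Line 9: ['orchestra'] (min_width=9, slack=5)
Line 10: ['south', 'of', 'warm'] (min_width=13, slack=1)
Line 11: ['desert', 'table'] (min_width=12, slack=2)
Line 12: ['sand', 'old'] (min_width=8, slack=6)
Line 13: ['string', 'I'] (min_width=8, slack=6)
Total lines: 13

Answer: 13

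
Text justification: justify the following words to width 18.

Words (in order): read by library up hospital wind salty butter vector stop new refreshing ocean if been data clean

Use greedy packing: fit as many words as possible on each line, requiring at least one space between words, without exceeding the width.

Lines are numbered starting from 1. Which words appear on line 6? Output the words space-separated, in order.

Line 1: ['read', 'by', 'library', 'up'] (min_width=18, slack=0)
Line 2: ['hospital', 'wind'] (min_width=13, slack=5)
Line 3: ['salty', 'butter'] (min_width=12, slack=6)
Line 4: ['vector', 'stop', 'new'] (min_width=15, slack=3)
Line 5: ['refreshing', 'ocean'] (min_width=16, slack=2)
Line 6: ['if', 'been', 'data', 'clean'] (min_width=18, slack=0)

Answer: if been data clean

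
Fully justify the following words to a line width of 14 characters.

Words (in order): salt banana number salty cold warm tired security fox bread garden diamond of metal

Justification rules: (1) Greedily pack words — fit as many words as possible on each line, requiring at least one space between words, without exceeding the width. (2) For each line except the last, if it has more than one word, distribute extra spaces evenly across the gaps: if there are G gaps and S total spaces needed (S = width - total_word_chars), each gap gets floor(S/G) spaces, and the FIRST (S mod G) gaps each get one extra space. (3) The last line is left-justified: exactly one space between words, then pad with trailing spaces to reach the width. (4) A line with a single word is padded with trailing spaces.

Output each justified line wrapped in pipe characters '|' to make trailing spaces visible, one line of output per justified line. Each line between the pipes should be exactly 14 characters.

Answer: |salt    banana|
|number   salty|
|cold      warm|
|tired security|
|fox      bread|
|garden diamond|
|of metal      |

Derivation:
Line 1: ['salt', 'banana'] (min_width=11, slack=3)
Line 2: ['number', 'salty'] (min_width=12, slack=2)
Line 3: ['cold', 'warm'] (min_width=9, slack=5)
Line 4: ['tired', 'security'] (min_width=14, slack=0)
Line 5: ['fox', 'bread'] (min_width=9, slack=5)
Line 6: ['garden', 'diamond'] (min_width=14, slack=0)
Line 7: ['of', 'metal'] (min_width=8, slack=6)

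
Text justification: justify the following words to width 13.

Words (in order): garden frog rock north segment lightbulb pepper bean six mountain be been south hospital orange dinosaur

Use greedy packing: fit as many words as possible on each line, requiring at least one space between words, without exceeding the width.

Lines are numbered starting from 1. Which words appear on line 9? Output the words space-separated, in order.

Line 1: ['garden', 'frog'] (min_width=11, slack=2)
Line 2: ['rock', 'north'] (min_width=10, slack=3)
Line 3: ['segment'] (min_width=7, slack=6)
Line 4: ['lightbulb'] (min_width=9, slack=4)
Line 5: ['pepper', 'bean'] (min_width=11, slack=2)
Line 6: ['six', 'mountain'] (min_width=12, slack=1)
Line 7: ['be', 'been', 'south'] (min_width=13, slack=0)
Line 8: ['hospital'] (min_width=8, slack=5)
Line 9: ['orange'] (min_width=6, slack=7)
Line 10: ['dinosaur'] (min_width=8, slack=5)

Answer: orange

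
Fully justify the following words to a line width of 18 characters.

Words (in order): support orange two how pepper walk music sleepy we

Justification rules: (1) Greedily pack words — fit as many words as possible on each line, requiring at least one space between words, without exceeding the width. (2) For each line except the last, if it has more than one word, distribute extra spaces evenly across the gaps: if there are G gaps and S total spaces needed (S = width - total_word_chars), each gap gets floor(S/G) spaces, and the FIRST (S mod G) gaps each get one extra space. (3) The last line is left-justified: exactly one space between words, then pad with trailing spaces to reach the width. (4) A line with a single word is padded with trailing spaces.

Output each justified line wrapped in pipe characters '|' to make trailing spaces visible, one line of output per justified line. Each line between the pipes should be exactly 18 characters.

Answer: |support orange two|
|how   pepper  walk|
|music sleepy we   |

Derivation:
Line 1: ['support', 'orange', 'two'] (min_width=18, slack=0)
Line 2: ['how', 'pepper', 'walk'] (min_width=15, slack=3)
Line 3: ['music', 'sleepy', 'we'] (min_width=15, slack=3)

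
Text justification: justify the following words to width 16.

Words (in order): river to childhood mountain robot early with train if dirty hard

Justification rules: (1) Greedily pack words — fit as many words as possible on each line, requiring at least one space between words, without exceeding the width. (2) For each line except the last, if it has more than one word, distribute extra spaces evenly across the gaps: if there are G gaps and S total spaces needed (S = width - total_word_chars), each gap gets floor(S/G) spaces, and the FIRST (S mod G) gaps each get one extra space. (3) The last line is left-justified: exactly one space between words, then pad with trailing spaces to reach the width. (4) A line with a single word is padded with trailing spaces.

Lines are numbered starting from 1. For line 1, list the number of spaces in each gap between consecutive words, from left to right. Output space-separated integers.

Line 1: ['river', 'to'] (min_width=8, slack=8)
Line 2: ['childhood'] (min_width=9, slack=7)
Line 3: ['mountain', 'robot'] (min_width=14, slack=2)
Line 4: ['early', 'with', 'train'] (min_width=16, slack=0)
Line 5: ['if', 'dirty', 'hard'] (min_width=13, slack=3)

Answer: 9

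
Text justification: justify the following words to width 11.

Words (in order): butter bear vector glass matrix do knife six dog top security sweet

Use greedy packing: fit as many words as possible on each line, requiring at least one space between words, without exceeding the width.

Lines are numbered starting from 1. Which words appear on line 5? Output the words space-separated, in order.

Answer: knife six

Derivation:
Line 1: ['butter', 'bear'] (min_width=11, slack=0)
Line 2: ['vector'] (min_width=6, slack=5)
Line 3: ['glass'] (min_width=5, slack=6)
Line 4: ['matrix', 'do'] (min_width=9, slack=2)
Line 5: ['knife', 'six'] (min_width=9, slack=2)
Line 6: ['dog', 'top'] (min_width=7, slack=4)
Line 7: ['security'] (min_width=8, slack=3)
Line 8: ['sweet'] (min_width=5, slack=6)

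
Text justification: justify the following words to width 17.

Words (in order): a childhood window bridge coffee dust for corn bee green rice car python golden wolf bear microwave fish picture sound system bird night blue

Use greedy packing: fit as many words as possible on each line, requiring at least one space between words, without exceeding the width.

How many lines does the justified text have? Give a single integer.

Answer: 10

Derivation:
Line 1: ['a', 'childhood'] (min_width=11, slack=6)
Line 2: ['window', 'bridge'] (min_width=13, slack=4)
Line 3: ['coffee', 'dust', 'for'] (min_width=15, slack=2)
Line 4: ['corn', 'bee', 'green'] (min_width=14, slack=3)
Line 5: ['rice', 'car', 'python'] (min_width=15, slack=2)
Line 6: ['golden', 'wolf', 'bear'] (min_width=16, slack=1)
Line 7: ['microwave', 'fish'] (min_width=14, slack=3)
Line 8: ['picture', 'sound'] (min_width=13, slack=4)
Line 9: ['system', 'bird', 'night'] (min_width=17, slack=0)
Line 10: ['blue'] (min_width=4, slack=13)
Total lines: 10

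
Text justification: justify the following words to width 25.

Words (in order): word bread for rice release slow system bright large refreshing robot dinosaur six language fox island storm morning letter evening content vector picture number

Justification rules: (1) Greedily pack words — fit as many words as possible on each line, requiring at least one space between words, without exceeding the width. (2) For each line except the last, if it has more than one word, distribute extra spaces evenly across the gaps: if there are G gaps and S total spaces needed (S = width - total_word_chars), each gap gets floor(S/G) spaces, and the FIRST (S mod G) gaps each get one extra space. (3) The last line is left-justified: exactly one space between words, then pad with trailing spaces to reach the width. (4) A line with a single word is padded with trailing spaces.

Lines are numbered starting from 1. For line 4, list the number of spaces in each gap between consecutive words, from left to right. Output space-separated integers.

Answer: 5 4

Derivation:
Line 1: ['word', 'bread', 'for', 'rice'] (min_width=19, slack=6)
Line 2: ['release', 'slow', 'system'] (min_width=19, slack=6)
Line 3: ['bright', 'large', 'refreshing'] (min_width=23, slack=2)
Line 4: ['robot', 'dinosaur', 'six'] (min_width=18, slack=7)
Line 5: ['language', 'fox', 'island', 'storm'] (min_width=25, slack=0)
Line 6: ['morning', 'letter', 'evening'] (min_width=22, slack=3)
Line 7: ['content', 'vector', 'picture'] (min_width=22, slack=3)
Line 8: ['number'] (min_width=6, slack=19)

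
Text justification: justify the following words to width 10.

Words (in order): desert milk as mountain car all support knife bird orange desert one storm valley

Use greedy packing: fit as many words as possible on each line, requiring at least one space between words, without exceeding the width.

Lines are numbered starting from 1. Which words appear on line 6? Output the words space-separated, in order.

Line 1: ['desert'] (min_width=6, slack=4)
Line 2: ['milk', 'as'] (min_width=7, slack=3)
Line 3: ['mountain'] (min_width=8, slack=2)
Line 4: ['car', 'all'] (min_width=7, slack=3)
Line 5: ['support'] (min_width=7, slack=3)
Line 6: ['knife', 'bird'] (min_width=10, slack=0)
Line 7: ['orange'] (min_width=6, slack=4)
Line 8: ['desert', 'one'] (min_width=10, slack=0)
Line 9: ['storm'] (min_width=5, slack=5)
Line 10: ['valley'] (min_width=6, slack=4)

Answer: knife bird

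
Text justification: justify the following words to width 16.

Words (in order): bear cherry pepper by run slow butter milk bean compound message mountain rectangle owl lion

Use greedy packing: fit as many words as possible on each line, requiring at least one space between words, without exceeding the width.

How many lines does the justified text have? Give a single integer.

Line 1: ['bear', 'cherry'] (min_width=11, slack=5)
Line 2: ['pepper', 'by', 'run'] (min_width=13, slack=3)
Line 3: ['slow', 'butter', 'milk'] (min_width=16, slack=0)
Line 4: ['bean', 'compound'] (min_width=13, slack=3)
Line 5: ['message', 'mountain'] (min_width=16, slack=0)
Line 6: ['rectangle', 'owl'] (min_width=13, slack=3)
Line 7: ['lion'] (min_width=4, slack=12)
Total lines: 7

Answer: 7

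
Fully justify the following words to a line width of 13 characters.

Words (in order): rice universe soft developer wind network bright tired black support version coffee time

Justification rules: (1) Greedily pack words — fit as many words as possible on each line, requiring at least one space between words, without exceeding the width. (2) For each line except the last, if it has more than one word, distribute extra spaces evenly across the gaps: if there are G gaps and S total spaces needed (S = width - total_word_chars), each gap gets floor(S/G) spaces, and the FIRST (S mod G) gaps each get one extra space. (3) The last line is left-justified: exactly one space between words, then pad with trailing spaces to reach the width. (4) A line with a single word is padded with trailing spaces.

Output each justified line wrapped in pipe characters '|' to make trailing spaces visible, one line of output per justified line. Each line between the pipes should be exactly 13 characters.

Line 1: ['rice', 'universe'] (min_width=13, slack=0)
Line 2: ['soft'] (min_width=4, slack=9)
Line 3: ['developer'] (min_width=9, slack=4)
Line 4: ['wind', 'network'] (min_width=12, slack=1)
Line 5: ['bright', 'tired'] (min_width=12, slack=1)
Line 6: ['black', 'support'] (min_width=13, slack=0)
Line 7: ['version'] (min_width=7, slack=6)
Line 8: ['coffee', 'time'] (min_width=11, slack=2)

Answer: |rice universe|
|soft         |
|developer    |
|wind  network|
|bright  tired|
|black support|
|version      |
|coffee time  |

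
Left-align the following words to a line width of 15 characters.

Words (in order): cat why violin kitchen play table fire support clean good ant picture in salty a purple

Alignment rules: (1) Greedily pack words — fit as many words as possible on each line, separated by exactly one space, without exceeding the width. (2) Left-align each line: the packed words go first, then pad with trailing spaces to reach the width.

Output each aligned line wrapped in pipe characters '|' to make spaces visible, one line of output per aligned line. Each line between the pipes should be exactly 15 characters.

Answer: |cat why violin |
|kitchen play   |
|table fire     |
|support clean  |
|good ant       |
|picture in     |
|salty a purple |

Derivation:
Line 1: ['cat', 'why', 'violin'] (min_width=14, slack=1)
Line 2: ['kitchen', 'play'] (min_width=12, slack=3)
Line 3: ['table', 'fire'] (min_width=10, slack=5)
Line 4: ['support', 'clean'] (min_width=13, slack=2)
Line 5: ['good', 'ant'] (min_width=8, slack=7)
Line 6: ['picture', 'in'] (min_width=10, slack=5)
Line 7: ['salty', 'a', 'purple'] (min_width=14, slack=1)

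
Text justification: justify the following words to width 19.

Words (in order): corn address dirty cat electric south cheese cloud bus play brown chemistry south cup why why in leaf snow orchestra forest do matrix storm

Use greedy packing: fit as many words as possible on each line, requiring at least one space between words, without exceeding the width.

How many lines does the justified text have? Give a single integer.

Answer: 9

Derivation:
Line 1: ['corn', 'address', 'dirty'] (min_width=18, slack=1)
Line 2: ['cat', 'electric', 'south'] (min_width=18, slack=1)
Line 3: ['cheese', 'cloud', 'bus'] (min_width=16, slack=3)
Line 4: ['play', 'brown'] (min_width=10, slack=9)
Line 5: ['chemistry', 'south', 'cup'] (min_width=19, slack=0)
Line 6: ['why', 'why', 'in', 'leaf'] (min_width=15, slack=4)
Line 7: ['snow', 'orchestra'] (min_width=14, slack=5)
Line 8: ['forest', 'do', 'matrix'] (min_width=16, slack=3)
Line 9: ['storm'] (min_width=5, slack=14)
Total lines: 9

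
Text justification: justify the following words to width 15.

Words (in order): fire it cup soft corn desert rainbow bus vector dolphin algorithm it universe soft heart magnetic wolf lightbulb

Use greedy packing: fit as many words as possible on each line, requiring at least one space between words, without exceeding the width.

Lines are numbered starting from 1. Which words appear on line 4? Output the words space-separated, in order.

Line 1: ['fire', 'it', 'cup'] (min_width=11, slack=4)
Line 2: ['soft', 'corn'] (min_width=9, slack=6)
Line 3: ['desert', 'rainbow'] (min_width=14, slack=1)
Line 4: ['bus', 'vector'] (min_width=10, slack=5)
Line 5: ['dolphin'] (min_width=7, slack=8)
Line 6: ['algorithm', 'it'] (min_width=12, slack=3)
Line 7: ['universe', 'soft'] (min_width=13, slack=2)
Line 8: ['heart', 'magnetic'] (min_width=14, slack=1)
Line 9: ['wolf', 'lightbulb'] (min_width=14, slack=1)

Answer: bus vector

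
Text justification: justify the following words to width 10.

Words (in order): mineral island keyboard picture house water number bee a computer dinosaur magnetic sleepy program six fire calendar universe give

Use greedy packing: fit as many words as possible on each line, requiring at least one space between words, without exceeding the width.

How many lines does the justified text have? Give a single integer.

Answer: 16

Derivation:
Line 1: ['mineral'] (min_width=7, slack=3)
Line 2: ['island'] (min_width=6, slack=4)
Line 3: ['keyboard'] (min_width=8, slack=2)
Line 4: ['picture'] (min_width=7, slack=3)
Line 5: ['house'] (min_width=5, slack=5)
Line 6: ['water'] (min_width=5, slack=5)
Line 7: ['number', 'bee'] (min_width=10, slack=0)
Line 8: ['a', 'computer'] (min_width=10, slack=0)
Line 9: ['dinosaur'] (min_width=8, slack=2)
Line 10: ['magnetic'] (min_width=8, slack=2)
Line 11: ['sleepy'] (min_width=6, slack=4)
Line 12: ['program'] (min_width=7, slack=3)
Line 13: ['six', 'fire'] (min_width=8, slack=2)
Line 14: ['calendar'] (min_width=8, slack=2)
Line 15: ['universe'] (min_width=8, slack=2)
Line 16: ['give'] (min_width=4, slack=6)
Total lines: 16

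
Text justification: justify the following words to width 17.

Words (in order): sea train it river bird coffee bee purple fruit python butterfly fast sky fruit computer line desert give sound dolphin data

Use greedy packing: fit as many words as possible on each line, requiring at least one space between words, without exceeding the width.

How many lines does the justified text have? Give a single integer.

Line 1: ['sea', 'train', 'it'] (min_width=12, slack=5)
Line 2: ['river', 'bird', 'coffee'] (min_width=17, slack=0)
Line 3: ['bee', 'purple', 'fruit'] (min_width=16, slack=1)
Line 4: ['python', 'butterfly'] (min_width=16, slack=1)
Line 5: ['fast', 'sky', 'fruit'] (min_width=14, slack=3)
Line 6: ['computer', 'line'] (min_width=13, slack=4)
Line 7: ['desert', 'give', 'sound'] (min_width=17, slack=0)
Line 8: ['dolphin', 'data'] (min_width=12, slack=5)
Total lines: 8

Answer: 8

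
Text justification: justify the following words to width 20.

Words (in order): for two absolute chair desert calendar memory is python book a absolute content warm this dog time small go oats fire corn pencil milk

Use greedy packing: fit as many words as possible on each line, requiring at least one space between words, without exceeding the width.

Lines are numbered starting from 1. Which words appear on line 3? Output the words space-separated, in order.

Answer: calendar memory is

Derivation:
Line 1: ['for', 'two', 'absolute'] (min_width=16, slack=4)
Line 2: ['chair', 'desert'] (min_width=12, slack=8)
Line 3: ['calendar', 'memory', 'is'] (min_width=18, slack=2)
Line 4: ['python', 'book', 'a'] (min_width=13, slack=7)
Line 5: ['absolute', 'content'] (min_width=16, slack=4)
Line 6: ['warm', 'this', 'dog', 'time'] (min_width=18, slack=2)
Line 7: ['small', 'go', 'oats', 'fire'] (min_width=18, slack=2)
Line 8: ['corn', 'pencil', 'milk'] (min_width=16, slack=4)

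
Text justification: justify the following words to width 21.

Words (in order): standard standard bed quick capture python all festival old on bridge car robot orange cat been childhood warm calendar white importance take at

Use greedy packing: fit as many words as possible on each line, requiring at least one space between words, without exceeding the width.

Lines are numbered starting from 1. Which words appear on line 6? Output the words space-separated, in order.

Answer: childhood warm

Derivation:
Line 1: ['standard', 'standard', 'bed'] (min_width=21, slack=0)
Line 2: ['quick', 'capture', 'python'] (min_width=20, slack=1)
Line 3: ['all', 'festival', 'old', 'on'] (min_width=19, slack=2)
Line 4: ['bridge', 'car', 'robot'] (min_width=16, slack=5)
Line 5: ['orange', 'cat', 'been'] (min_width=15, slack=6)
Line 6: ['childhood', 'warm'] (min_width=14, slack=7)
Line 7: ['calendar', 'white'] (min_width=14, slack=7)
Line 8: ['importance', 'take', 'at'] (min_width=18, slack=3)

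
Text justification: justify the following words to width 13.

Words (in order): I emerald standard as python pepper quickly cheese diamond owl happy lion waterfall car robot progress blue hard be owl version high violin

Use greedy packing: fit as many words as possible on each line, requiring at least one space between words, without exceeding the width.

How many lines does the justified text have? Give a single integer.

Answer: 13

Derivation:
Line 1: ['I', 'emerald'] (min_width=9, slack=4)
Line 2: ['standard', 'as'] (min_width=11, slack=2)
Line 3: ['python', 'pepper'] (min_width=13, slack=0)
Line 4: ['quickly'] (min_width=7, slack=6)
Line 5: ['cheese'] (min_width=6, slack=7)
Line 6: ['diamond', 'owl'] (min_width=11, slack=2)
Line 7: ['happy', 'lion'] (min_width=10, slack=3)
Line 8: ['waterfall', 'car'] (min_width=13, slack=0)
Line 9: ['robot'] (min_width=5, slack=8)
Line 10: ['progress', 'blue'] (min_width=13, slack=0)
Line 11: ['hard', 'be', 'owl'] (min_width=11, slack=2)
Line 12: ['version', 'high'] (min_width=12, slack=1)
Line 13: ['violin'] (min_width=6, slack=7)
Total lines: 13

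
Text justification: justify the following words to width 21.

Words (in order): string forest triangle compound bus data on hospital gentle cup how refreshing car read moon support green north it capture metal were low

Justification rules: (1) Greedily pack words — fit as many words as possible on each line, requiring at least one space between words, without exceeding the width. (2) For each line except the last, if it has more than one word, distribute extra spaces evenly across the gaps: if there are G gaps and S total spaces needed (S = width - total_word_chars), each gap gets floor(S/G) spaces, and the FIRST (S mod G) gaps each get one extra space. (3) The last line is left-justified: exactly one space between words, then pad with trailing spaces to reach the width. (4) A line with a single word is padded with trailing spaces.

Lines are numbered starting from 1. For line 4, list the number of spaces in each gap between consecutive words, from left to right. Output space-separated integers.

Line 1: ['string', 'forest'] (min_width=13, slack=8)
Line 2: ['triangle', 'compound', 'bus'] (min_width=21, slack=0)
Line 3: ['data', 'on', 'hospital'] (min_width=16, slack=5)
Line 4: ['gentle', 'cup', 'how'] (min_width=14, slack=7)
Line 5: ['refreshing', 'car', 'read'] (min_width=19, slack=2)
Line 6: ['moon', 'support', 'green'] (min_width=18, slack=3)
Line 7: ['north', 'it', 'capture'] (min_width=16, slack=5)
Line 8: ['metal', 'were', 'low'] (min_width=14, slack=7)

Answer: 5 4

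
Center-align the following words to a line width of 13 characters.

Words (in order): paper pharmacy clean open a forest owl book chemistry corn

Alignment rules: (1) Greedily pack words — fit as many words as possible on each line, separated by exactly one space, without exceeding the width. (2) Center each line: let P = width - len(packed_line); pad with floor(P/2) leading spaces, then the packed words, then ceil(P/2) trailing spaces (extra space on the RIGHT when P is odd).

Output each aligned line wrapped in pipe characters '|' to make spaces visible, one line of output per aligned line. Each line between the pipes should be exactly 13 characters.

Answer: |    paper    |
|  pharmacy   |
|clean open a |
| forest owl  |
|    book     |
|  chemistry  |
|    corn     |

Derivation:
Line 1: ['paper'] (min_width=5, slack=8)
Line 2: ['pharmacy'] (min_width=8, slack=5)
Line 3: ['clean', 'open', 'a'] (min_width=12, slack=1)
Line 4: ['forest', 'owl'] (min_width=10, slack=3)
Line 5: ['book'] (min_width=4, slack=9)
Line 6: ['chemistry'] (min_width=9, slack=4)
Line 7: ['corn'] (min_width=4, slack=9)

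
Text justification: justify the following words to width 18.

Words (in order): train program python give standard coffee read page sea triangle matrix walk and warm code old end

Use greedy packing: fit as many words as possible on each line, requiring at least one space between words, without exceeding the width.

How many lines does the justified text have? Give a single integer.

Line 1: ['train', 'program'] (min_width=13, slack=5)
Line 2: ['python', 'give'] (min_width=11, slack=7)
Line 3: ['standard', 'coffee'] (min_width=15, slack=3)
Line 4: ['read', 'page', 'sea'] (min_width=13, slack=5)
Line 5: ['triangle', 'matrix'] (min_width=15, slack=3)
Line 6: ['walk', 'and', 'warm', 'code'] (min_width=18, slack=0)
Line 7: ['old', 'end'] (min_width=7, slack=11)
Total lines: 7

Answer: 7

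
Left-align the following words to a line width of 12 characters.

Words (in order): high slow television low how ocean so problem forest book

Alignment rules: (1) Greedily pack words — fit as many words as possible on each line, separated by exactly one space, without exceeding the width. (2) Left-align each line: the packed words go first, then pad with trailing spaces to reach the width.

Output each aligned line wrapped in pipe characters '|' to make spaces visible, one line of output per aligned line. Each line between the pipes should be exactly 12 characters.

Answer: |high slow   |
|television  |
|low how     |
|ocean so    |
|problem     |
|forest book |

Derivation:
Line 1: ['high', 'slow'] (min_width=9, slack=3)
Line 2: ['television'] (min_width=10, slack=2)
Line 3: ['low', 'how'] (min_width=7, slack=5)
Line 4: ['ocean', 'so'] (min_width=8, slack=4)
Line 5: ['problem'] (min_width=7, slack=5)
Line 6: ['forest', 'book'] (min_width=11, slack=1)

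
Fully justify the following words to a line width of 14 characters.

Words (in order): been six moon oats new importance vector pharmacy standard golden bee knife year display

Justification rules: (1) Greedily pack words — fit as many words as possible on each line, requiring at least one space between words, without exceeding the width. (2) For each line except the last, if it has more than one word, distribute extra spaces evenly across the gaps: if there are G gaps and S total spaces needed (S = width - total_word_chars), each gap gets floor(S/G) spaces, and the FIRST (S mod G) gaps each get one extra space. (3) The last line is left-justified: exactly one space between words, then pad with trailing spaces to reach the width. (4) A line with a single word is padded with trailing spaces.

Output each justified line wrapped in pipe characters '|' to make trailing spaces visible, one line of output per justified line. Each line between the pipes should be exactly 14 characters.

Line 1: ['been', 'six', 'moon'] (min_width=13, slack=1)
Line 2: ['oats', 'new'] (min_width=8, slack=6)
Line 3: ['importance'] (min_width=10, slack=4)
Line 4: ['vector'] (min_width=6, slack=8)
Line 5: ['pharmacy'] (min_width=8, slack=6)
Line 6: ['standard'] (min_width=8, slack=6)
Line 7: ['golden', 'bee'] (min_width=10, slack=4)
Line 8: ['knife', 'year'] (min_width=10, slack=4)
Line 9: ['display'] (min_width=7, slack=7)

Answer: |been  six moon|
|oats       new|
|importance    |
|vector        |
|pharmacy      |
|standard      |
|golden     bee|
|knife     year|
|display       |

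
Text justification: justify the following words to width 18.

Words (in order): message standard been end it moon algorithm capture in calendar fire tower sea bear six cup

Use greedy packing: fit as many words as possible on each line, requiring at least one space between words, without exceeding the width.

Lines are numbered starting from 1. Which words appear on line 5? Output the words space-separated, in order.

Line 1: ['message', 'standard'] (min_width=16, slack=2)
Line 2: ['been', 'end', 'it', 'moon'] (min_width=16, slack=2)
Line 3: ['algorithm', 'capture'] (min_width=17, slack=1)
Line 4: ['in', 'calendar', 'fire'] (min_width=16, slack=2)
Line 5: ['tower', 'sea', 'bear', 'six'] (min_width=18, slack=0)
Line 6: ['cup'] (min_width=3, slack=15)

Answer: tower sea bear six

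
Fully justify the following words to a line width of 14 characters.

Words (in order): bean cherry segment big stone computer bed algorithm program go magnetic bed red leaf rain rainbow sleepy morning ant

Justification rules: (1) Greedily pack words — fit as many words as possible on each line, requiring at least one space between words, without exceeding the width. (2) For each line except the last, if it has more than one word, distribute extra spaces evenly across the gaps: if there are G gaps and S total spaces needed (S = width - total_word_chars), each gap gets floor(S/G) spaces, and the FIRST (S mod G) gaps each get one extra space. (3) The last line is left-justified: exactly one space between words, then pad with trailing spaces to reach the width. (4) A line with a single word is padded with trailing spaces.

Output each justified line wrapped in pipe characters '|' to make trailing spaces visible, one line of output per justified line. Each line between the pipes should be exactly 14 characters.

Line 1: ['bean', 'cherry'] (min_width=11, slack=3)
Line 2: ['segment', 'big'] (min_width=11, slack=3)
Line 3: ['stone', 'computer'] (min_width=14, slack=0)
Line 4: ['bed', 'algorithm'] (min_width=13, slack=1)
Line 5: ['program', 'go'] (min_width=10, slack=4)
Line 6: ['magnetic', 'bed'] (min_width=12, slack=2)
Line 7: ['red', 'leaf', 'rain'] (min_width=13, slack=1)
Line 8: ['rainbow', 'sleepy'] (min_width=14, slack=0)
Line 9: ['morning', 'ant'] (min_width=11, slack=3)

Answer: |bean    cherry|
|segment    big|
|stone computer|
|bed  algorithm|
|program     go|
|magnetic   bed|
|red  leaf rain|
|rainbow sleepy|
|morning ant   |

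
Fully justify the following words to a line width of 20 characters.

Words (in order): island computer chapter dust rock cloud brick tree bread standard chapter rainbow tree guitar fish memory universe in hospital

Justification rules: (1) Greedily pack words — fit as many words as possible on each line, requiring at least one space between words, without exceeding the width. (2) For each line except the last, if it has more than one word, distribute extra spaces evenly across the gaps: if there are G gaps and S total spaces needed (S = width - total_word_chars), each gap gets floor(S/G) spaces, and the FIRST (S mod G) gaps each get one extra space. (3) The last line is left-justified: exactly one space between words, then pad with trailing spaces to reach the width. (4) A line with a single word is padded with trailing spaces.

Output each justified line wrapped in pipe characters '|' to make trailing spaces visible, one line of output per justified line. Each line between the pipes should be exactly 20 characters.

Line 1: ['island', 'computer'] (min_width=15, slack=5)
Line 2: ['chapter', 'dust', 'rock'] (min_width=17, slack=3)
Line 3: ['cloud', 'brick', 'tree'] (min_width=16, slack=4)
Line 4: ['bread', 'standard'] (min_width=14, slack=6)
Line 5: ['chapter', 'rainbow', 'tree'] (min_width=20, slack=0)
Line 6: ['guitar', 'fish', 'memory'] (min_width=18, slack=2)
Line 7: ['universe', 'in', 'hospital'] (min_width=20, slack=0)

Answer: |island      computer|
|chapter   dust  rock|
|cloud   brick   tree|
|bread       standard|
|chapter rainbow tree|
|guitar  fish  memory|
|universe in hospital|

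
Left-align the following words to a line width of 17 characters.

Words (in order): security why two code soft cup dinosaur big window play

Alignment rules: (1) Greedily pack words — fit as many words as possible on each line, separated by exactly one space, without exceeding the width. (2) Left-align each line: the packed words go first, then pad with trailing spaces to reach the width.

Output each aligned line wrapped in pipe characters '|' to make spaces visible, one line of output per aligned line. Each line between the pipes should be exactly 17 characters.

Answer: |security why two |
|code soft cup    |
|dinosaur big     |
|window play      |

Derivation:
Line 1: ['security', 'why', 'two'] (min_width=16, slack=1)
Line 2: ['code', 'soft', 'cup'] (min_width=13, slack=4)
Line 3: ['dinosaur', 'big'] (min_width=12, slack=5)
Line 4: ['window', 'play'] (min_width=11, slack=6)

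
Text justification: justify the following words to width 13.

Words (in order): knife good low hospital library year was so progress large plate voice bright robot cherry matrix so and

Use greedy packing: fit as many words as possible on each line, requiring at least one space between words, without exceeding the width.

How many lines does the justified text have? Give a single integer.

Answer: 9

Derivation:
Line 1: ['knife', 'good'] (min_width=10, slack=3)
Line 2: ['low', 'hospital'] (min_width=12, slack=1)
Line 3: ['library', 'year'] (min_width=12, slack=1)
Line 4: ['was', 'so'] (min_width=6, slack=7)
Line 5: ['progress'] (min_width=8, slack=5)
Line 6: ['large', 'plate'] (min_width=11, slack=2)
Line 7: ['voice', 'bright'] (min_width=12, slack=1)
Line 8: ['robot', 'cherry'] (min_width=12, slack=1)
Line 9: ['matrix', 'so', 'and'] (min_width=13, slack=0)
Total lines: 9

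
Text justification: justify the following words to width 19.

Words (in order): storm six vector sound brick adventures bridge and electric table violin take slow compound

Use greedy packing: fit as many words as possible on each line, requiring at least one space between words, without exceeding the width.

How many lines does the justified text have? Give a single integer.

Line 1: ['storm', 'six', 'vector'] (min_width=16, slack=3)
Line 2: ['sound', 'brick'] (min_width=11, slack=8)
Line 3: ['adventures', 'bridge'] (min_width=17, slack=2)
Line 4: ['and', 'electric', 'table'] (min_width=18, slack=1)
Line 5: ['violin', 'take', 'slow'] (min_width=16, slack=3)
Line 6: ['compound'] (min_width=8, slack=11)
Total lines: 6

Answer: 6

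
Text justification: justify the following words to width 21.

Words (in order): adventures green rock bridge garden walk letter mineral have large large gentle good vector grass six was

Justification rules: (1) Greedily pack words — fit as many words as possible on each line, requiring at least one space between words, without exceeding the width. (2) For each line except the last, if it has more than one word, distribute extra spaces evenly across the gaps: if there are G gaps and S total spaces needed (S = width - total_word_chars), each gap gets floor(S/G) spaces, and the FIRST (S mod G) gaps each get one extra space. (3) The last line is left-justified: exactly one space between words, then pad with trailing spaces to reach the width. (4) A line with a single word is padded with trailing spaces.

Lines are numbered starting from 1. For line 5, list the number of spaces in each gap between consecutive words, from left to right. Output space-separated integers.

Line 1: ['adventures', 'green', 'rock'] (min_width=21, slack=0)
Line 2: ['bridge', 'garden', 'walk'] (min_width=18, slack=3)
Line 3: ['letter', 'mineral', 'have'] (min_width=19, slack=2)
Line 4: ['large', 'large', 'gentle'] (min_width=18, slack=3)
Line 5: ['good', 'vector', 'grass', 'six'] (min_width=21, slack=0)
Line 6: ['was'] (min_width=3, slack=18)

Answer: 1 1 1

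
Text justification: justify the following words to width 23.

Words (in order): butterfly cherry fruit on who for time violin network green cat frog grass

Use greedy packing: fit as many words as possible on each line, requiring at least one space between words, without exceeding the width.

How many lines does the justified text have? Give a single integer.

Line 1: ['butterfly', 'cherry', 'fruit'] (min_width=22, slack=1)
Line 2: ['on', 'who', 'for', 'time', 'violin'] (min_width=22, slack=1)
Line 3: ['network', 'green', 'cat', 'frog'] (min_width=22, slack=1)
Line 4: ['grass'] (min_width=5, slack=18)
Total lines: 4

Answer: 4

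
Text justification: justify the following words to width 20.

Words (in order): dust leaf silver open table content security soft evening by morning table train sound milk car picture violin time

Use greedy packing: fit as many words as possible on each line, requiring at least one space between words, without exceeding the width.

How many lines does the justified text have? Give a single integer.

Line 1: ['dust', 'leaf', 'silver'] (min_width=16, slack=4)
Line 2: ['open', 'table', 'content'] (min_width=18, slack=2)
Line 3: ['security', 'soft'] (min_width=13, slack=7)
Line 4: ['evening', 'by', 'morning'] (min_width=18, slack=2)
Line 5: ['table', 'train', 'sound'] (min_width=17, slack=3)
Line 6: ['milk', 'car', 'picture'] (min_width=16, slack=4)
Line 7: ['violin', 'time'] (min_width=11, slack=9)
Total lines: 7

Answer: 7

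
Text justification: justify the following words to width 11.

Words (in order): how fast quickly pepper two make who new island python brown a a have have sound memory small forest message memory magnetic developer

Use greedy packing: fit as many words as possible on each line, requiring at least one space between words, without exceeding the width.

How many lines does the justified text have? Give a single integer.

Answer: 16

Derivation:
Line 1: ['how', 'fast'] (min_width=8, slack=3)
Line 2: ['quickly'] (min_width=7, slack=4)
Line 3: ['pepper', 'two'] (min_width=10, slack=1)
Line 4: ['make', 'who'] (min_width=8, slack=3)
Line 5: ['new', 'island'] (min_width=10, slack=1)
Line 6: ['python'] (min_width=6, slack=5)
Line 7: ['brown', 'a', 'a'] (min_width=9, slack=2)
Line 8: ['have', 'have'] (min_width=9, slack=2)
Line 9: ['sound'] (min_width=5, slack=6)
Line 10: ['memory'] (min_width=6, slack=5)
Line 11: ['small'] (min_width=5, slack=6)
Line 12: ['forest'] (min_width=6, slack=5)
Line 13: ['message'] (min_width=7, slack=4)
Line 14: ['memory'] (min_width=6, slack=5)
Line 15: ['magnetic'] (min_width=8, slack=3)
Line 16: ['developer'] (min_width=9, slack=2)
Total lines: 16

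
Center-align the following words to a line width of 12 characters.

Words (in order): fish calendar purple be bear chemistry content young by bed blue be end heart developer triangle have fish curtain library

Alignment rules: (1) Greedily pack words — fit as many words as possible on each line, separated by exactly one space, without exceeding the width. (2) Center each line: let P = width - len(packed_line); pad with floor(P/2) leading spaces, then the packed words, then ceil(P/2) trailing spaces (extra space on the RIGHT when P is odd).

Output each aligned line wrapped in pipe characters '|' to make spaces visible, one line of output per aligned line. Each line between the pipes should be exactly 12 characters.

Answer: |    fish    |
|  calendar  |
| purple be  |
|    bear    |
| chemistry  |
|  content   |
|young by bed|
|blue be end |
|   heart    |
| developer  |
|  triangle  |
| have fish  |
|  curtain   |
|  library   |

Derivation:
Line 1: ['fish'] (min_width=4, slack=8)
Line 2: ['calendar'] (min_width=8, slack=4)
Line 3: ['purple', 'be'] (min_width=9, slack=3)
Line 4: ['bear'] (min_width=4, slack=8)
Line 5: ['chemistry'] (min_width=9, slack=3)
Line 6: ['content'] (min_width=7, slack=5)
Line 7: ['young', 'by', 'bed'] (min_width=12, slack=0)
Line 8: ['blue', 'be', 'end'] (min_width=11, slack=1)
Line 9: ['heart'] (min_width=5, slack=7)
Line 10: ['developer'] (min_width=9, slack=3)
Line 11: ['triangle'] (min_width=8, slack=4)
Line 12: ['have', 'fish'] (min_width=9, slack=3)
Line 13: ['curtain'] (min_width=7, slack=5)
Line 14: ['library'] (min_width=7, slack=5)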